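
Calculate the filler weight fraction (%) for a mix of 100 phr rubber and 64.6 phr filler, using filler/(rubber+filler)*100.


Filler % = filler / (rubber + filler) * 100
= 64.6 / (100 + 64.6) * 100
= 64.6 / 164.6 * 100
= 39.25%

39.25%


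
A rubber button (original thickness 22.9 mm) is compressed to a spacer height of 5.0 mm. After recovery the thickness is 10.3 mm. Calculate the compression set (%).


CS = (t0 - recovered) / (t0 - ts) * 100
= (22.9 - 10.3) / (22.9 - 5.0) * 100
= 12.6 / 17.9 * 100
= 70.4%

70.4%


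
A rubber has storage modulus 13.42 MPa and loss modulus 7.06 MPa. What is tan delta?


tan delta = E'' / E'
= 7.06 / 13.42
= 0.5261

tan delta = 0.5261


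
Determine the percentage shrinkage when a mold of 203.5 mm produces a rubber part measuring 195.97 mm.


Shrinkage = (mold - part) / mold * 100
= (203.5 - 195.97) / 203.5 * 100
= 7.53 / 203.5 * 100
= 3.7%

3.7%


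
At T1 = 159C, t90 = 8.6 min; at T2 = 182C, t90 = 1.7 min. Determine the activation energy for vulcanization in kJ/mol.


T1 = 432.15 K, T2 = 455.15 K
1/T1 - 1/T2 = 1.1693e-04
ln(t1/t2) = ln(8.6/1.7) = 1.6211
Ea = 8.314 * 1.6211 / 1.1693e-04 = 115263.0613 J/mol
Ea = 115.26 kJ/mol

115.26 kJ/mol


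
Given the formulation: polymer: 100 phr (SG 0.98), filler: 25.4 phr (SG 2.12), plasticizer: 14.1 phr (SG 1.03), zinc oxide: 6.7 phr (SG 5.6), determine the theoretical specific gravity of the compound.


Sum of weights = 146.2
Volume contributions:
  polymer: 100/0.98 = 102.0408
  filler: 25.4/2.12 = 11.9811
  plasticizer: 14.1/1.03 = 13.6893
  zinc oxide: 6.7/5.6 = 1.1964
Sum of volumes = 128.9077
SG = 146.2 / 128.9077 = 1.134

SG = 1.134


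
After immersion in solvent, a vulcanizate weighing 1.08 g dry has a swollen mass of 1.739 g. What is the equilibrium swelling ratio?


Q = W_swollen / W_dry
Q = 1.739 / 1.08
Q = 1.61

Q = 1.61


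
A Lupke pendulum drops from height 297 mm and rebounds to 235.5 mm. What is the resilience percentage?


Resilience = h_rebound / h_drop * 100
= 235.5 / 297 * 100
= 79.3%

79.3%


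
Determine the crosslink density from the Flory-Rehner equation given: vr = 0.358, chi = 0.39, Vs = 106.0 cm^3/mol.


ln(1 - vr) = ln(1 - 0.358) = -0.4432
Numerator = -((-0.4432) + 0.358 + 0.39 * 0.358^2) = 0.0352
Denominator = 106.0 * (0.358^(1/3) - 0.358/2) = 56.2922
nu = 0.0352 / 56.2922 = 6.2501e-04 mol/cm^3

6.2501e-04 mol/cm^3


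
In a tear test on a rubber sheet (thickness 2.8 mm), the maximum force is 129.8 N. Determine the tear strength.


Tear strength = force / thickness
= 129.8 / 2.8
= 46.36 N/mm

46.36 N/mm


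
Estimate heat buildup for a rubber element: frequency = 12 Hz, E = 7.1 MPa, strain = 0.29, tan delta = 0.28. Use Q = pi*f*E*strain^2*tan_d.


Q = pi * f * E * strain^2 * tan_d
= pi * 12 * 7.1 * 0.29^2 * 0.28
= pi * 12 * 7.1 * 0.0841 * 0.28
= 6.3029

Q = 6.3029


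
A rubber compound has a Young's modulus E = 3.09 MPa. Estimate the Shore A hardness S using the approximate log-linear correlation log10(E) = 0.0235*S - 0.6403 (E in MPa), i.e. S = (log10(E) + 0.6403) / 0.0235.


log10(E) = 0.0235*S - 0.6403  =>  S = (log10(E) + 0.6403) / 0.0235
log10(3.09) = 0.489958
S = (0.489958 + 0.6403) / 0.0235 = 1.130258 / 0.0235
S = 48.1

Shore A = 48.1


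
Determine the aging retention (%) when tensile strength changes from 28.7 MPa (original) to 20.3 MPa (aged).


Retention = aged / original * 100
= 20.3 / 28.7 * 100
= 70.7%

70.7%


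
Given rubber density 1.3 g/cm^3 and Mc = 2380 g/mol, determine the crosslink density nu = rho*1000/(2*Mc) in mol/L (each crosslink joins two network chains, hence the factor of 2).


nu = rho * 1000 / (2 * Mc)
nu = 1.3 * 1000 / (2 * 2380)
nu = 1300.0 / 4760
nu = 0.2731 mol/L

0.2731 mol/L


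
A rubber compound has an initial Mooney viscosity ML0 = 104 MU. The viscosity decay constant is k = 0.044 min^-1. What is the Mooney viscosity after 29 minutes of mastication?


ML = ML0 * exp(-k * t)
ML = 104 * exp(-0.044 * 29)
ML = 104 * 0.2792
ML = 29.03 MU

29.03 MU


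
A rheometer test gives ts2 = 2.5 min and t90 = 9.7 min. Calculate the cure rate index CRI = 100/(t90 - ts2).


CRI = 100 / (t90 - ts2)
= 100 / (9.7 - 2.5)
= 100 / 7.2
= 13.89 min^-1

13.89 min^-1


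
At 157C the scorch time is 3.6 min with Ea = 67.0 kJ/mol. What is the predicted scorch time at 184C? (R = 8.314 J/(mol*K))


Convert temperatures: T1 = 157 + 273.15 = 430.15 K, T2 = 184 + 273.15 = 457.15 K
ts2_new = 3.6 * exp(67000 / 8.314 * (1/457.15 - 1/430.15))
1/T2 - 1/T1 = -1.3730e-04
ts2_new = 1.19 min

1.19 min


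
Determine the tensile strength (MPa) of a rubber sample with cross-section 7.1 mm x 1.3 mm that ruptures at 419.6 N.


Area = width * thickness = 7.1 * 1.3 = 9.23 mm^2
TS = force / area = 419.6 / 9.23 = 45.46 MPa

45.46 MPa


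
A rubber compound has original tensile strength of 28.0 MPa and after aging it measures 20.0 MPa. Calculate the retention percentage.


Retention = aged / original * 100
= 20.0 / 28.0 * 100
= 71.4%

71.4%


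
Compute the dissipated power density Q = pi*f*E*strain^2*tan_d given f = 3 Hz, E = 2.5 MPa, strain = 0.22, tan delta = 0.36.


Q = pi * f * E * strain^2 * tan_d
= pi * 3 * 2.5 * 0.22^2 * 0.36
= pi * 3 * 2.5 * 0.0484 * 0.36
= 0.4105

Q = 0.4105


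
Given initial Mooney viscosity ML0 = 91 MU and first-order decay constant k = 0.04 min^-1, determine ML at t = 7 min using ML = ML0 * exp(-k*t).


ML = ML0 * exp(-k * t)
ML = 91 * exp(-0.04 * 7)
ML = 91 * 0.7558
ML = 68.78 MU

68.78 MU


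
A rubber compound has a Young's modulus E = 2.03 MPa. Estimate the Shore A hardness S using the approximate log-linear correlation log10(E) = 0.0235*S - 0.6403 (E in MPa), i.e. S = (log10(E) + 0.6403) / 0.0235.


log10(E) = 0.0235*S - 0.6403  =>  S = (log10(E) + 0.6403) / 0.0235
log10(2.03) = 0.307496
S = (0.307496 + 0.6403) / 0.0235 = 0.947796 / 0.0235
S = 40.3

Shore A = 40.3


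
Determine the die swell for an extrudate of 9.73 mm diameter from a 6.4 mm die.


Die swell ratio = D_extrudate / D_die
= 9.73 / 6.4
= 1.52

Die swell = 1.52


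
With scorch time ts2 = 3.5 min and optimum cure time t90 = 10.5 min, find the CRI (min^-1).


CRI = 100 / (t90 - ts2)
= 100 / (10.5 - 3.5)
= 100 / 7.0
= 14.29 min^-1

14.29 min^-1


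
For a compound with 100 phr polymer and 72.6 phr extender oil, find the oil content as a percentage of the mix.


Oil % = oil / (100 + oil) * 100
= 72.6 / (100 + 72.6) * 100
= 72.6 / 172.6 * 100
= 42.06%

42.06%


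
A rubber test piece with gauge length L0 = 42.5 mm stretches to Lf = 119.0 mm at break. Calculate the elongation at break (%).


Elongation = (Lf - L0) / L0 * 100
= (119.0 - 42.5) / 42.5 * 100
= 76.5 / 42.5 * 100
= 180.0%

180.0%


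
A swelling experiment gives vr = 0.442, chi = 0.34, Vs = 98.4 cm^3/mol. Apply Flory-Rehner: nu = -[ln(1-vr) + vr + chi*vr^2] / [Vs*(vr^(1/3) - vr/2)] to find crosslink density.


ln(1 - vr) = ln(1 - 0.442) = -0.5834
Numerator = -((-0.5834) + 0.442 + 0.34 * 0.442^2) = 0.0750
Denominator = 98.4 * (0.442^(1/3) - 0.442/2) = 53.2089
nu = 0.0750 / 53.2089 = 0.0014 mol/cm^3

0.0014 mol/cm^3


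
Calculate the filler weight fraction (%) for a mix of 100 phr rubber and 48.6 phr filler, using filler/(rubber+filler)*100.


Filler % = filler / (rubber + filler) * 100
= 48.6 / (100 + 48.6) * 100
= 48.6 / 148.6 * 100
= 32.71%

32.71%


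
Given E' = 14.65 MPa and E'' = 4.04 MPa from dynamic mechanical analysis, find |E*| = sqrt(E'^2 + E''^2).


|E*| = sqrt(E'^2 + E''^2)
= sqrt(14.65^2 + 4.04^2)
= sqrt(214.6225 + 16.3216)
= 15.197 MPa

15.197 MPa


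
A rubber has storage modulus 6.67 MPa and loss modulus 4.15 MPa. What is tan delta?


tan delta = E'' / E'
= 4.15 / 6.67
= 0.6222

tan delta = 0.6222


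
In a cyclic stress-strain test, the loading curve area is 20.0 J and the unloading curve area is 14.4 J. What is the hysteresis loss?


Hysteresis loss = loading - unloading
= 20.0 - 14.4
= 5.6 J

5.6 J


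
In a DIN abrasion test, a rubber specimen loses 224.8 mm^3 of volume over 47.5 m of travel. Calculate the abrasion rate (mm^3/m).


Rate = volume_loss / distance
= 224.8 / 47.5
= 4.733 mm^3/m

4.733 mm^3/m


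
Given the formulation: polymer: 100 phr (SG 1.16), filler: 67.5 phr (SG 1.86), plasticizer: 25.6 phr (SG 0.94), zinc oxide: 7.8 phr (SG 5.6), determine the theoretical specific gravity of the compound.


Sum of weights = 200.9
Volume contributions:
  polymer: 100/1.16 = 86.2069
  filler: 67.5/1.86 = 36.2903
  plasticizer: 25.6/0.94 = 27.2340
  zinc oxide: 7.8/5.6 = 1.3929
Sum of volumes = 151.1241
SG = 200.9 / 151.1241 = 1.329

SG = 1.329


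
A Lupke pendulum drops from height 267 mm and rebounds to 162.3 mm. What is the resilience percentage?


Resilience = h_rebound / h_drop * 100
= 162.3 / 267 * 100
= 60.8%

60.8%


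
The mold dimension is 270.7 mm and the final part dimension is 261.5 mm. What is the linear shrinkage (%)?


Shrinkage = (mold - part) / mold * 100
= (270.7 - 261.5) / 270.7 * 100
= 9.2 / 270.7 * 100
= 3.4%

3.4%


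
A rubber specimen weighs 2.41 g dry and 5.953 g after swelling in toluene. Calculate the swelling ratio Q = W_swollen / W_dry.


Q = W_swollen / W_dry
Q = 5.953 / 2.41
Q = 2.47

Q = 2.47


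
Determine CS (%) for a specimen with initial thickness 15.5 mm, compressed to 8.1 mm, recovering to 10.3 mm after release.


CS = (t0 - recovered) / (t0 - ts) * 100
= (15.5 - 10.3) / (15.5 - 8.1) * 100
= 5.2 / 7.4 * 100
= 70.3%

70.3%


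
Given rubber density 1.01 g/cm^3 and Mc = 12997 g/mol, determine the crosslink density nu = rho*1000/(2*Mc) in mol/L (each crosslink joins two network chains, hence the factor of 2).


nu = rho * 1000 / (2 * Mc)
nu = 1.01 * 1000 / (2 * 12997)
nu = 1010.0 / 25994
nu = 0.0389 mol/L

0.0389 mol/L


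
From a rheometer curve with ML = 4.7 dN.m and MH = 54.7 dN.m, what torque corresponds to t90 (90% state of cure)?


M90 = ML + 0.9 * (MH - ML)
M90 = 4.7 + 0.9 * (54.7 - 4.7)
M90 = 4.7 + 0.9 * 50.0
M90 = 49.7 dN.m

49.7 dN.m


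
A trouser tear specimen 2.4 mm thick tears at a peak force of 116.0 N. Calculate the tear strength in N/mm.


Tear strength = force / thickness
= 116.0 / 2.4
= 48.33 N/mm

48.33 N/mm


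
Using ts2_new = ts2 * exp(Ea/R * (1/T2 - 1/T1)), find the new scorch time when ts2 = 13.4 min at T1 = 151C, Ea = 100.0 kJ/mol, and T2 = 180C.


Convert temperatures: T1 = 151 + 273.15 = 424.15 K, T2 = 180 + 273.15 = 453.15 K
ts2_new = 13.4 * exp(100000 / 8.314 * (1/453.15 - 1/424.15))
1/T2 - 1/T1 = -1.5088e-04
ts2_new = 2.18 min

2.18 min


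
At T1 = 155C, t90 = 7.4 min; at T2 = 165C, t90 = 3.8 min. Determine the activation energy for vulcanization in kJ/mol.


T1 = 428.15 K, T2 = 438.15 K
1/T1 - 1/T2 = 5.3307e-05
ln(t1/t2) = ln(7.4/3.8) = 0.6665
Ea = 8.314 * 0.6665 / 5.3307e-05 = 103947.7782 J/mol
Ea = 103.95 kJ/mol

103.95 kJ/mol


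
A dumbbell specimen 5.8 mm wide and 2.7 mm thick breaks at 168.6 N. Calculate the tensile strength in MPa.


Area = width * thickness = 5.8 * 2.7 = 15.66 mm^2
TS = force / area = 168.6 / 15.66 = 10.77 MPa

10.77 MPa


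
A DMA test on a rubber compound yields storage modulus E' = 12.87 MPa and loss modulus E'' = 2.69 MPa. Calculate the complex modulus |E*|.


|E*| = sqrt(E'^2 + E''^2)
= sqrt(12.87^2 + 2.69^2)
= sqrt(165.6369 + 7.2361)
= 13.148 MPa

13.148 MPa


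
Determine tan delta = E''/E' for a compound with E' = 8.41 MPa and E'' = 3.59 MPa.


tan delta = E'' / E'
= 3.59 / 8.41
= 0.4269

tan delta = 0.4269


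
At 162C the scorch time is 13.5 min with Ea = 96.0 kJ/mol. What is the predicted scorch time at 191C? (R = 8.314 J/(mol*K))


Convert temperatures: T1 = 162 + 273.15 = 435.15 K, T2 = 191 + 273.15 = 464.15 K
ts2_new = 13.5 * exp(96000 / 8.314 * (1/464.15 - 1/435.15))
1/T2 - 1/T1 = -1.4358e-04
ts2_new = 2.57 min

2.57 min


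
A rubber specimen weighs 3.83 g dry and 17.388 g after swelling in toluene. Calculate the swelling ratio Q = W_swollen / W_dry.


Q = W_swollen / W_dry
Q = 17.388 / 3.83
Q = 4.54

Q = 4.54


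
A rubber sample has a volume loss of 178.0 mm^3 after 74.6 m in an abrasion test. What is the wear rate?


Rate = volume_loss / distance
= 178.0 / 74.6
= 2.386 mm^3/m

2.386 mm^3/m


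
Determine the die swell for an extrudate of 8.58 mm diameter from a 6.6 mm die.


Die swell ratio = D_extrudate / D_die
= 8.58 / 6.6
= 1.3

Die swell = 1.3


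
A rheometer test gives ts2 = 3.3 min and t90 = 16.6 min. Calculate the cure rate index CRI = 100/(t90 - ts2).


CRI = 100 / (t90 - ts2)
= 100 / (16.6 - 3.3)
= 100 / 13.3
= 7.52 min^-1

7.52 min^-1


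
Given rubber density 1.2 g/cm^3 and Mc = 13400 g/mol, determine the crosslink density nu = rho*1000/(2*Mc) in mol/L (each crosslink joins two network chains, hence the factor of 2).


nu = rho * 1000 / (2 * Mc)
nu = 1.2 * 1000 / (2 * 13400)
nu = 1200.0 / 26800
nu = 0.0448 mol/L

0.0448 mol/L


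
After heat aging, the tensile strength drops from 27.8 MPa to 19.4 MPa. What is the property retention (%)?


Retention = aged / original * 100
= 19.4 / 27.8 * 100
= 69.8%

69.8%


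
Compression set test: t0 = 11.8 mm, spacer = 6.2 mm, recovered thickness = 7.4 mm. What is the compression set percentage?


CS = (t0 - recovered) / (t0 - ts) * 100
= (11.8 - 7.4) / (11.8 - 6.2) * 100
= 4.4 / 5.6 * 100
= 78.6%

78.6%


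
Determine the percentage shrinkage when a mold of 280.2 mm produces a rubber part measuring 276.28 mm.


Shrinkage = (mold - part) / mold * 100
= (280.2 - 276.28) / 280.2 * 100
= 3.92 / 280.2 * 100
= 1.4%

1.4%


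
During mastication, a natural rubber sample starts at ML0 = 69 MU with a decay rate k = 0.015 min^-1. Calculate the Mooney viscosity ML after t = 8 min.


ML = ML0 * exp(-k * t)
ML = 69 * exp(-0.015 * 8)
ML = 69 * 0.8869
ML = 61.2 MU

61.2 MU


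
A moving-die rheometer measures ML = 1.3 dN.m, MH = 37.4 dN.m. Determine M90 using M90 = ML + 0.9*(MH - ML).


M90 = ML + 0.9 * (MH - ML)
M90 = 1.3 + 0.9 * (37.4 - 1.3)
M90 = 1.3 + 0.9 * 36.1
M90 = 33.79 dN.m

33.79 dN.m


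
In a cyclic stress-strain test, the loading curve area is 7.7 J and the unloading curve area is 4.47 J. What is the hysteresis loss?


Hysteresis loss = loading - unloading
= 7.7 - 4.47
= 3.23 J

3.23 J


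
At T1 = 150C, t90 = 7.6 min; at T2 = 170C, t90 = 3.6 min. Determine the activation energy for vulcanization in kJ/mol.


T1 = 423.15 K, T2 = 443.15 K
1/T1 - 1/T2 = 1.0666e-04
ln(t1/t2) = ln(7.6/3.6) = 0.7472
Ea = 8.314 * 0.7472 / 1.0666e-04 = 58246.5702 J/mol
Ea = 58.25 kJ/mol

58.25 kJ/mol


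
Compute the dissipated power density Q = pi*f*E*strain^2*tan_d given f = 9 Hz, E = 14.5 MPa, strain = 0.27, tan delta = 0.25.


Q = pi * f * E * strain^2 * tan_d
= pi * 9 * 14.5 * 0.27^2 * 0.25
= pi * 9 * 14.5 * 0.0729 * 0.25
= 7.4718

Q = 7.4718


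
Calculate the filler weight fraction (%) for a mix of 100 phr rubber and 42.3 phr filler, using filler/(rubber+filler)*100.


Filler % = filler / (rubber + filler) * 100
= 42.3 / (100 + 42.3) * 100
= 42.3 / 142.3 * 100
= 29.73%

29.73%


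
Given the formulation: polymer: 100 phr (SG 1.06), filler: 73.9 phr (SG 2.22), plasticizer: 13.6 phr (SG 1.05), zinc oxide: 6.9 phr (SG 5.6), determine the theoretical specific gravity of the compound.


Sum of weights = 194.4
Volume contributions:
  polymer: 100/1.06 = 94.3396
  filler: 73.9/2.22 = 33.2883
  plasticizer: 13.6/1.05 = 12.9524
  zinc oxide: 6.9/5.6 = 1.2321
Sum of volumes = 141.8124
SG = 194.4 / 141.8124 = 1.371

SG = 1.371


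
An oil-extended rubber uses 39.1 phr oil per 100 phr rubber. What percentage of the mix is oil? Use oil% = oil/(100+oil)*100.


Oil % = oil / (100 + oil) * 100
= 39.1 / (100 + 39.1) * 100
= 39.1 / 139.1 * 100
= 28.11%

28.11%


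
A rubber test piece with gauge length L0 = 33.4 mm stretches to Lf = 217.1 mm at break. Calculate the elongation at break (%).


Elongation = (Lf - L0) / L0 * 100
= (217.1 - 33.4) / 33.4 * 100
= 183.7 / 33.4 * 100
= 550.0%

550.0%


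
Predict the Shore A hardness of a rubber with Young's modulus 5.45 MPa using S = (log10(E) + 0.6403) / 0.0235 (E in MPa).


log10(E) = 0.0235*S - 0.6403  =>  S = (log10(E) + 0.6403) / 0.0235
log10(5.45) = 0.736397
S = (0.736397 + 0.6403) / 0.0235 = 1.376697 / 0.0235
S = 58.6

Shore A = 58.6


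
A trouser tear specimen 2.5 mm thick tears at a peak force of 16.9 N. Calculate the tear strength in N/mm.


Tear strength = force / thickness
= 16.9 / 2.5
= 6.76 N/mm

6.76 N/mm


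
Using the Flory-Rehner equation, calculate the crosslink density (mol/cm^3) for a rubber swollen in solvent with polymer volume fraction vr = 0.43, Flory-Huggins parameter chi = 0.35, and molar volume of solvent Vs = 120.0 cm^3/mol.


ln(1 - vr) = ln(1 - 0.43) = -0.5621
Numerator = -((-0.5621) + 0.43 + 0.35 * 0.43^2) = 0.0674
Denominator = 120.0 * (0.43^(1/3) - 0.43/2) = 64.7741
nu = 0.0674 / 64.7741 = 0.0010 mol/cm^3

0.0010 mol/cm^3


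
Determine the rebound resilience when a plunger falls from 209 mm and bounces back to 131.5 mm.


Resilience = h_rebound / h_drop * 100
= 131.5 / 209 * 100
= 62.9%

62.9%


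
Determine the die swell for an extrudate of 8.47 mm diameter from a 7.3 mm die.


Die swell ratio = D_extrudate / D_die
= 8.47 / 7.3
= 1.16

Die swell = 1.16


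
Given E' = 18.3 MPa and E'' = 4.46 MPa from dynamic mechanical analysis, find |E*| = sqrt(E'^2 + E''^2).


|E*| = sqrt(E'^2 + E''^2)
= sqrt(18.3^2 + 4.46^2)
= sqrt(334.8900 + 19.8916)
= 18.836 MPa

18.836 MPa


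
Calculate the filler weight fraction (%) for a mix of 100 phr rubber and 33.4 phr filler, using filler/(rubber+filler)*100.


Filler % = filler / (rubber + filler) * 100
= 33.4 / (100 + 33.4) * 100
= 33.4 / 133.4 * 100
= 25.04%

25.04%


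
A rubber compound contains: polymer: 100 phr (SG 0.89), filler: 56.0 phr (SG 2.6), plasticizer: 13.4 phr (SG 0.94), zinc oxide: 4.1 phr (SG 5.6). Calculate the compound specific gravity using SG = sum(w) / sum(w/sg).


Sum of weights = 173.5
Volume contributions:
  polymer: 100/0.89 = 112.3596
  filler: 56.0/2.6 = 21.5385
  plasticizer: 13.4/0.94 = 14.2553
  zinc oxide: 4.1/5.6 = 0.7321
Sum of volumes = 148.8855
SG = 173.5 / 148.8855 = 1.165

SG = 1.165


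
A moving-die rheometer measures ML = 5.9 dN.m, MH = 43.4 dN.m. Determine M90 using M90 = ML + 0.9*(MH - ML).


M90 = ML + 0.9 * (MH - ML)
M90 = 5.9 + 0.9 * (43.4 - 5.9)
M90 = 5.9 + 0.9 * 37.5
M90 = 39.65 dN.m

39.65 dN.m


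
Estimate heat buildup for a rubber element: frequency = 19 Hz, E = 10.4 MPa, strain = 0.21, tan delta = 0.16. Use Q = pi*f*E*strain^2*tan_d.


Q = pi * f * E * strain^2 * tan_d
= pi * 19 * 10.4 * 0.21^2 * 0.16
= pi * 19 * 10.4 * 0.0441 * 0.16
= 4.3802

Q = 4.3802


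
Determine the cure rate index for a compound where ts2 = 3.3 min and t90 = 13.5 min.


CRI = 100 / (t90 - ts2)
= 100 / (13.5 - 3.3)
= 100 / 10.2
= 9.8 min^-1

9.8 min^-1


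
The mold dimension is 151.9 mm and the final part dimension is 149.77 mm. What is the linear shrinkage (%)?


Shrinkage = (mold - part) / mold * 100
= (151.9 - 149.77) / 151.9 * 100
= 2.13 / 151.9 * 100
= 1.4%

1.4%


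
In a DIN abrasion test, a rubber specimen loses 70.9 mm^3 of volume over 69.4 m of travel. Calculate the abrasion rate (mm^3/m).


Rate = volume_loss / distance
= 70.9 / 69.4
= 1.022 mm^3/m

1.022 mm^3/m


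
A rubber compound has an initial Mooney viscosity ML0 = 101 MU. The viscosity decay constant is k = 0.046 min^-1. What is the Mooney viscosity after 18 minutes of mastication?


ML = ML0 * exp(-k * t)
ML = 101 * exp(-0.046 * 18)
ML = 101 * 0.4369
ML = 44.13 MU

44.13 MU


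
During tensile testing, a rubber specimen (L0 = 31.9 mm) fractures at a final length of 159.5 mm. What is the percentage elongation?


Elongation = (Lf - L0) / L0 * 100
= (159.5 - 31.9) / 31.9 * 100
= 127.6 / 31.9 * 100
= 400.0%

400.0%


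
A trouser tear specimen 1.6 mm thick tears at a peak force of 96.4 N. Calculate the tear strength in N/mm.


Tear strength = force / thickness
= 96.4 / 1.6
= 60.25 N/mm

60.25 N/mm


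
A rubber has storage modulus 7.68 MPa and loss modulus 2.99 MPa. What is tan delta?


tan delta = E'' / E'
= 2.99 / 7.68
= 0.3893

tan delta = 0.3893


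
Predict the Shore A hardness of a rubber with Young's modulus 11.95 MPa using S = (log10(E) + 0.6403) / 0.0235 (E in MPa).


log10(E) = 0.0235*S - 0.6403  =>  S = (log10(E) + 0.6403) / 0.0235
log10(11.95) = 1.077368
S = (1.077368 + 0.6403) / 0.0235 = 1.717668 / 0.0235
S = 73.1

Shore A = 73.1


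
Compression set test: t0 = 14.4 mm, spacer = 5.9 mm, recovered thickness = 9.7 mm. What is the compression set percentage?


CS = (t0 - recovered) / (t0 - ts) * 100
= (14.4 - 9.7) / (14.4 - 5.9) * 100
= 4.7 / 8.5 * 100
= 55.3%

55.3%


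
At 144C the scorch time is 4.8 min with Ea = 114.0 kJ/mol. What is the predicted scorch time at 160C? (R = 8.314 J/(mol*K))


Convert temperatures: T1 = 144 + 273.15 = 417.15 K, T2 = 160 + 273.15 = 433.15 K
ts2_new = 4.8 * exp(114000 / 8.314 * (1/433.15 - 1/417.15))
1/T2 - 1/T1 = -8.8550e-05
ts2_new = 1.43 min

1.43 min


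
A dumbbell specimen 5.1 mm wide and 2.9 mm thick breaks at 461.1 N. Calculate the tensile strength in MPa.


Area = width * thickness = 5.1 * 2.9 = 14.79 mm^2
TS = force / area = 461.1 / 14.79 = 31.18 MPa

31.18 MPa


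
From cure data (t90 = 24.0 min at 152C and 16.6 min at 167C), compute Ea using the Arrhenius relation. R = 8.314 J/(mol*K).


T1 = 425.15 K, T2 = 440.15 K
1/T1 - 1/T2 = 8.0158e-05
ln(t1/t2) = ln(24.0/16.6) = 0.3687
Ea = 8.314 * 0.3687 / 8.0158e-05 = 38236.4202 J/mol
Ea = 38.24 kJ/mol

38.24 kJ/mol


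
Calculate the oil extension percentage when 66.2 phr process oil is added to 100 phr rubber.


Oil % = oil / (100 + oil) * 100
= 66.2 / (100 + 66.2) * 100
= 66.2 / 166.2 * 100
= 39.83%

39.83%


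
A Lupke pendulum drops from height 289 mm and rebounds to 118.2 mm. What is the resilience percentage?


Resilience = h_rebound / h_drop * 100
= 118.2 / 289 * 100
= 40.9%

40.9%


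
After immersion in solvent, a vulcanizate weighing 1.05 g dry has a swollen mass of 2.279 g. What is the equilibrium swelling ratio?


Q = W_swollen / W_dry
Q = 2.279 / 1.05
Q = 2.17

Q = 2.17


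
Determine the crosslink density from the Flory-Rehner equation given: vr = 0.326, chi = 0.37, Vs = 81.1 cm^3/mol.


ln(1 - vr) = ln(1 - 0.326) = -0.3945
Numerator = -((-0.3945) + 0.326 + 0.37 * 0.326^2) = 0.0292
Denominator = 81.1 * (0.326^(1/3) - 0.326/2) = 42.5969
nu = 0.0292 / 42.5969 = 6.8557e-04 mol/cm^3

6.8557e-04 mol/cm^3


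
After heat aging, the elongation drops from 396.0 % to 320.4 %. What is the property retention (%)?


Retention = aged / original * 100
= 320.4 / 396.0 * 100
= 80.9%

80.9%


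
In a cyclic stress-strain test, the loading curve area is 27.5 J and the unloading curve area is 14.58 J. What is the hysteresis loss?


Hysteresis loss = loading - unloading
= 27.5 - 14.58
= 12.92 J

12.92 J


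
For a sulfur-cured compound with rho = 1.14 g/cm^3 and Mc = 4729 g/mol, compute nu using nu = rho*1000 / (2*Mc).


nu = rho * 1000 / (2 * Mc)
nu = 1.14 * 1000 / (2 * 4729)
nu = 1140.0 / 9458
nu = 0.1205 mol/L

0.1205 mol/L


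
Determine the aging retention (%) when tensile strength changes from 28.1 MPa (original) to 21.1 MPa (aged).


Retention = aged / original * 100
= 21.1 / 28.1 * 100
= 75.1%

75.1%


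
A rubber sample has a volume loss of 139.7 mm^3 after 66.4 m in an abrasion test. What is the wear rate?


Rate = volume_loss / distance
= 139.7 / 66.4
= 2.104 mm^3/m

2.104 mm^3/m


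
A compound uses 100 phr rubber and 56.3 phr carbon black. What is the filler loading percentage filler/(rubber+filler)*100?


Filler % = filler / (rubber + filler) * 100
= 56.3 / (100 + 56.3) * 100
= 56.3 / 156.3 * 100
= 36.02%

36.02%


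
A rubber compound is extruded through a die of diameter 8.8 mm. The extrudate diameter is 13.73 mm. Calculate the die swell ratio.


Die swell ratio = D_extrudate / D_die
= 13.73 / 8.8
= 1.56

Die swell = 1.56


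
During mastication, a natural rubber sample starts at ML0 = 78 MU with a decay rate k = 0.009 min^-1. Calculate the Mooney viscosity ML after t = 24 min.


ML = ML0 * exp(-k * t)
ML = 78 * exp(-0.009 * 24)
ML = 78 * 0.8057
ML = 62.85 MU

62.85 MU


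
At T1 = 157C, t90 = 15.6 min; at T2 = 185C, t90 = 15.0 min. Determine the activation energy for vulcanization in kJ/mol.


T1 = 430.15 K, T2 = 458.15 K
1/T1 - 1/T2 = 1.4208e-04
ln(t1/t2) = ln(15.6/15.0) = 0.0392
Ea = 8.314 * 0.0392 / 1.4208e-04 = 2295.0655 J/mol
Ea = 2.3 kJ/mol

2.3 kJ/mol


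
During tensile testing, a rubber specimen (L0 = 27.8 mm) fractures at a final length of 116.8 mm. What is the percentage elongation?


Elongation = (Lf - L0) / L0 * 100
= (116.8 - 27.8) / 27.8 * 100
= 89.0 / 27.8 * 100
= 320.1%

320.1%


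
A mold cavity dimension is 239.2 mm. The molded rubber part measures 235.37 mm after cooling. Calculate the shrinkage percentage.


Shrinkage = (mold - part) / mold * 100
= (239.2 - 235.37) / 239.2 * 100
= 3.83 / 239.2 * 100
= 1.6%

1.6%


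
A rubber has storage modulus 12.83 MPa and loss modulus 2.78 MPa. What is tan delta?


tan delta = E'' / E'
= 2.78 / 12.83
= 0.2167

tan delta = 0.2167


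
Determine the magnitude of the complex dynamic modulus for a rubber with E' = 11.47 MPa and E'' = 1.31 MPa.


|E*| = sqrt(E'^2 + E''^2)
= sqrt(11.47^2 + 1.31^2)
= sqrt(131.5609 + 1.7161)
= 11.545 MPa

11.545 MPa


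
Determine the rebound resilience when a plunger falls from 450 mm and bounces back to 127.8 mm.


Resilience = h_rebound / h_drop * 100
= 127.8 / 450 * 100
= 28.4%

28.4%


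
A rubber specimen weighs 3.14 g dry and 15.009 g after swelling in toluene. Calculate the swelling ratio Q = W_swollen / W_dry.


Q = W_swollen / W_dry
Q = 15.009 / 3.14
Q = 4.78

Q = 4.78


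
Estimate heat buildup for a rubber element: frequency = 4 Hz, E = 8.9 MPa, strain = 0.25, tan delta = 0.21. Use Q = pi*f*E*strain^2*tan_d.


Q = pi * f * E * strain^2 * tan_d
= pi * 4 * 8.9 * 0.25^2 * 0.21
= pi * 4 * 8.9 * 0.0625 * 0.21
= 1.4679

Q = 1.4679


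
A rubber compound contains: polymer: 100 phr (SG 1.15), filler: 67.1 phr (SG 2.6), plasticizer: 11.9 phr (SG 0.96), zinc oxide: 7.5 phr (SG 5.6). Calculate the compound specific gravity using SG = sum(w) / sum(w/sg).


Sum of weights = 186.5
Volume contributions:
  polymer: 100/1.15 = 86.9565
  filler: 67.1/2.6 = 25.8077
  plasticizer: 11.9/0.96 = 12.3958
  zinc oxide: 7.5/5.6 = 1.3393
Sum of volumes = 126.4993
SG = 186.5 / 126.4993 = 1.474

SG = 1.474


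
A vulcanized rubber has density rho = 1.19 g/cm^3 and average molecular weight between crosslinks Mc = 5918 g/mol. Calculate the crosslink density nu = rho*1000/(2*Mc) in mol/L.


nu = rho * 1000 / (2 * Mc)
nu = 1.19 * 1000 / (2 * 5918)
nu = 1190.0 / 11836
nu = 0.1005 mol/L

0.1005 mol/L


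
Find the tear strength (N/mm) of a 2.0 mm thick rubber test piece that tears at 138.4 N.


Tear strength = force / thickness
= 138.4 / 2.0
= 69.2 N/mm

69.2 N/mm


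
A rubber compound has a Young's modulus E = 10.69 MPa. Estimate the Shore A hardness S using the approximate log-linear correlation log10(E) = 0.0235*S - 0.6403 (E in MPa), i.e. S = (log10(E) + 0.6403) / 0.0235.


log10(E) = 0.0235*S - 0.6403  =>  S = (log10(E) + 0.6403) / 0.0235
log10(10.69) = 1.028978
S = (1.028978 + 0.6403) / 0.0235 = 1.669278 / 0.0235
S = 71.0

Shore A = 71.0


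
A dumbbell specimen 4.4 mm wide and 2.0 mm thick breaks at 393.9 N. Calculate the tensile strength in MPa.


Area = width * thickness = 4.4 * 2.0 = 8.8 mm^2
TS = force / area = 393.9 / 8.8 = 44.76 MPa

44.76 MPa


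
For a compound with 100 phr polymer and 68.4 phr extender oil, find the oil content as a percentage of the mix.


Oil % = oil / (100 + oil) * 100
= 68.4 / (100 + 68.4) * 100
= 68.4 / 168.4 * 100
= 40.62%

40.62%


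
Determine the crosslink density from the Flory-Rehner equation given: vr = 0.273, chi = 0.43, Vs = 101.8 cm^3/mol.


ln(1 - vr) = ln(1 - 0.273) = -0.3188
Numerator = -((-0.3188) + 0.273 + 0.43 * 0.273^2) = 0.0138
Denominator = 101.8 * (0.273^(1/3) - 0.273/2) = 52.1435
nu = 0.0138 / 52.1435 = 2.6430e-04 mol/cm^3

2.6430e-04 mol/cm^3


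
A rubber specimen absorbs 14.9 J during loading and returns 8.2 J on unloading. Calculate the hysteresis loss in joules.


Hysteresis loss = loading - unloading
= 14.9 - 8.2
= 6.7 J

6.7 J


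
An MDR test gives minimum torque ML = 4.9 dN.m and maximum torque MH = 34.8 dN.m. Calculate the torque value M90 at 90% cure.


M90 = ML + 0.9 * (MH - ML)
M90 = 4.9 + 0.9 * (34.8 - 4.9)
M90 = 4.9 + 0.9 * 29.9
M90 = 31.81 dN.m

31.81 dN.m


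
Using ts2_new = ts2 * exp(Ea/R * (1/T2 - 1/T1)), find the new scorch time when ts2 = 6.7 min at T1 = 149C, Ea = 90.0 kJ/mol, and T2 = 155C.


Convert temperatures: T1 = 149 + 273.15 = 422.15 K, T2 = 155 + 273.15 = 428.15 K
ts2_new = 6.7 * exp(90000 / 8.314 * (1/428.15 - 1/422.15))
1/T2 - 1/T1 = -3.3196e-05
ts2_new = 4.68 min

4.68 min


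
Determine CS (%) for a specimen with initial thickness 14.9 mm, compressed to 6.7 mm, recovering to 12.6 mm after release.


CS = (t0 - recovered) / (t0 - ts) * 100
= (14.9 - 12.6) / (14.9 - 6.7) * 100
= 2.3 / 8.2 * 100
= 28.0%

28.0%


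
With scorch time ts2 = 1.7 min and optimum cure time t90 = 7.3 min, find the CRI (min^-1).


CRI = 100 / (t90 - ts2)
= 100 / (7.3 - 1.7)
= 100 / 5.6
= 17.86 min^-1

17.86 min^-1


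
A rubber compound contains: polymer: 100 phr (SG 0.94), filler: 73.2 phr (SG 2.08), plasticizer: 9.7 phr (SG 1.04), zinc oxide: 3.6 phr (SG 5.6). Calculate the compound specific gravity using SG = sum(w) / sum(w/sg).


Sum of weights = 186.5
Volume contributions:
  polymer: 100/0.94 = 106.3830
  filler: 73.2/2.08 = 35.1923
  plasticizer: 9.7/1.04 = 9.3269
  zinc oxide: 3.6/5.6 = 0.6429
Sum of volumes = 151.5451
SG = 186.5 / 151.5451 = 1.231

SG = 1.231


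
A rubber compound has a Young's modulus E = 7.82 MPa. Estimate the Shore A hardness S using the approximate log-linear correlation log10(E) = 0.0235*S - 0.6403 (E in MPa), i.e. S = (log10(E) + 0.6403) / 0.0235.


log10(E) = 0.0235*S - 0.6403  =>  S = (log10(E) + 0.6403) / 0.0235
log10(7.82) = 0.893207
S = (0.893207 + 0.6403) / 0.0235 = 1.533507 / 0.0235
S = 65.3

Shore A = 65.3


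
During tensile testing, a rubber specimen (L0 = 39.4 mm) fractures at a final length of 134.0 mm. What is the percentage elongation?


Elongation = (Lf - L0) / L0 * 100
= (134.0 - 39.4) / 39.4 * 100
= 94.6 / 39.4 * 100
= 240.1%

240.1%


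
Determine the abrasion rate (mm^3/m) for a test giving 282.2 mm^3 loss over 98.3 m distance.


Rate = volume_loss / distance
= 282.2 / 98.3
= 2.871 mm^3/m

2.871 mm^3/m


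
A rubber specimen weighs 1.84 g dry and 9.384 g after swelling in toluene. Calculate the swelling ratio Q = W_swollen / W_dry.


Q = W_swollen / W_dry
Q = 9.384 / 1.84
Q = 5.1

Q = 5.1


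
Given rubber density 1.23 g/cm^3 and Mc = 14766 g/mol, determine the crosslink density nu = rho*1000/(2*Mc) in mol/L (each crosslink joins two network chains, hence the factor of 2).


nu = rho * 1000 / (2 * Mc)
nu = 1.23 * 1000 / (2 * 14766)
nu = 1230.0 / 29532
nu = 0.0416 mol/L

0.0416 mol/L


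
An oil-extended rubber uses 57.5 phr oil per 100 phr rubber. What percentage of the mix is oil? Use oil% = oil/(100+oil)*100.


Oil % = oil / (100 + oil) * 100
= 57.5 / (100 + 57.5) * 100
= 57.5 / 157.5 * 100
= 36.51%

36.51%


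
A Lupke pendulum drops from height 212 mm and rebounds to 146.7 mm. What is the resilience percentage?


Resilience = h_rebound / h_drop * 100
= 146.7 / 212 * 100
= 69.2%

69.2%


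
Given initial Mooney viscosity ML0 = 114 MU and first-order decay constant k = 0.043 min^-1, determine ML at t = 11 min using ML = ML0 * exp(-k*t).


ML = ML0 * exp(-k * t)
ML = 114 * exp(-0.043 * 11)
ML = 114 * 0.6231
ML = 71.04 MU

71.04 MU


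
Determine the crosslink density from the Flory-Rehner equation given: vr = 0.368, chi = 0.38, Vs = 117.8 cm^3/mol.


ln(1 - vr) = ln(1 - 0.368) = -0.4589
Numerator = -((-0.4589) + 0.368 + 0.38 * 0.368^2) = 0.0394
Denominator = 117.8 * (0.368^(1/3) - 0.368/2) = 62.7414
nu = 0.0394 / 62.7414 = 6.2805e-04 mol/cm^3

6.2805e-04 mol/cm^3


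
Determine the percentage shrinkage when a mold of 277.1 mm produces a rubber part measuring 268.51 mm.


Shrinkage = (mold - part) / mold * 100
= (277.1 - 268.51) / 277.1 * 100
= 8.59 / 277.1 * 100
= 3.1%

3.1%


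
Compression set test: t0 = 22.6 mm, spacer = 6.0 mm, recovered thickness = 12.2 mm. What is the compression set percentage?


CS = (t0 - recovered) / (t0 - ts) * 100
= (22.6 - 12.2) / (22.6 - 6.0) * 100
= 10.4 / 16.6 * 100
= 62.7%

62.7%


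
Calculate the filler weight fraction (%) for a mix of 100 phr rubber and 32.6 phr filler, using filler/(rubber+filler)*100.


Filler % = filler / (rubber + filler) * 100
= 32.6 / (100 + 32.6) * 100
= 32.6 / 132.6 * 100
= 24.59%

24.59%


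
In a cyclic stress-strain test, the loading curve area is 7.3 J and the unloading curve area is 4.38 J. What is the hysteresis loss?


Hysteresis loss = loading - unloading
= 7.3 - 4.38
= 2.92 J

2.92 J


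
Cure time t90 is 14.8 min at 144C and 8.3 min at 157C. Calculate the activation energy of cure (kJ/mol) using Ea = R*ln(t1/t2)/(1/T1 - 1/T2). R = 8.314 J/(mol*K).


T1 = 417.15 K, T2 = 430.15 K
1/T1 - 1/T2 = 7.2449e-05
ln(t1/t2) = ln(14.8/8.3) = 0.5784
Ea = 8.314 * 0.5784 / 7.2449e-05 = 66372.1448 J/mol
Ea = 66.37 kJ/mol

66.37 kJ/mol


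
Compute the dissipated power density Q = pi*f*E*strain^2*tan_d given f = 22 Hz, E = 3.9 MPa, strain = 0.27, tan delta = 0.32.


Q = pi * f * E * strain^2 * tan_d
= pi * 22 * 3.9 * 0.27^2 * 0.32
= pi * 22 * 3.9 * 0.0729 * 0.32
= 6.2880

Q = 6.2880


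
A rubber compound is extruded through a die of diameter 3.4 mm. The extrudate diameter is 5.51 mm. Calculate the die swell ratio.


Die swell ratio = D_extrudate / D_die
= 5.51 / 3.4
= 1.621

Die swell = 1.621


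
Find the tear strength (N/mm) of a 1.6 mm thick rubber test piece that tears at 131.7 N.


Tear strength = force / thickness
= 131.7 / 1.6
= 82.31 N/mm

82.31 N/mm


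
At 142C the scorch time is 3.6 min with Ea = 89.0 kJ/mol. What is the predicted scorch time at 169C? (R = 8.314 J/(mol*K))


Convert temperatures: T1 = 142 + 273.15 = 415.15 K, T2 = 169 + 273.15 = 442.15 K
ts2_new = 3.6 * exp(89000 / 8.314 * (1/442.15 - 1/415.15))
1/T2 - 1/T1 = -1.4709e-04
ts2_new = 0.75 min

0.75 min


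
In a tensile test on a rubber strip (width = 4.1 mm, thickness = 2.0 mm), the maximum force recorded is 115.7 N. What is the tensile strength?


Area = width * thickness = 4.1 * 2.0 = 8.2 mm^2
TS = force / area = 115.7 / 8.2 = 14.11 MPa

14.11 MPa


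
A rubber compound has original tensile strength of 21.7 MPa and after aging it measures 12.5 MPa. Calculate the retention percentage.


Retention = aged / original * 100
= 12.5 / 21.7 * 100
= 57.6%

57.6%


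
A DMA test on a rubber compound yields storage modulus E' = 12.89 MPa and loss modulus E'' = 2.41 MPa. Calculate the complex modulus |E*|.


|E*| = sqrt(E'^2 + E''^2)
= sqrt(12.89^2 + 2.41^2)
= sqrt(166.1521 + 5.8081)
= 13.113 MPa

13.113 MPa


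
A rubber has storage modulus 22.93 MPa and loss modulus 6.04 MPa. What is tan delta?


tan delta = E'' / E'
= 6.04 / 22.93
= 0.2634

tan delta = 0.2634


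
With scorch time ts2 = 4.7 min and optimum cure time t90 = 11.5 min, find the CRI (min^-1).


CRI = 100 / (t90 - ts2)
= 100 / (11.5 - 4.7)
= 100 / 6.8
= 14.71 min^-1

14.71 min^-1


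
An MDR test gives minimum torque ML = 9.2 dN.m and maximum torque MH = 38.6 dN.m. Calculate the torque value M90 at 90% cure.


M90 = ML + 0.9 * (MH - ML)
M90 = 9.2 + 0.9 * (38.6 - 9.2)
M90 = 9.2 + 0.9 * 29.4
M90 = 35.66 dN.m

35.66 dN.m


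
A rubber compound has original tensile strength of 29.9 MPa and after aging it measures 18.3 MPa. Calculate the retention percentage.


Retention = aged / original * 100
= 18.3 / 29.9 * 100
= 61.2%

61.2%


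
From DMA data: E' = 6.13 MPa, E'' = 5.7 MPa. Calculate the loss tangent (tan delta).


tan delta = E'' / E'
= 5.7 / 6.13
= 0.9299

tan delta = 0.9299


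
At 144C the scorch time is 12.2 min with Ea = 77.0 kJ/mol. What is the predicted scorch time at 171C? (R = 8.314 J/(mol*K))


Convert temperatures: T1 = 144 + 273.15 = 417.15 K, T2 = 171 + 273.15 = 444.15 K
ts2_new = 12.2 * exp(77000 / 8.314 * (1/444.15 - 1/417.15))
1/T2 - 1/T1 = -1.4573e-04
ts2_new = 3.16 min

3.16 min


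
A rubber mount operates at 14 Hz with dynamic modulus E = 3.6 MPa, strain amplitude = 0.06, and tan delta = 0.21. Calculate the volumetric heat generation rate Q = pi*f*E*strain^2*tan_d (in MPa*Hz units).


Q = pi * f * E * strain^2 * tan_d
= pi * 14 * 3.6 * 0.06^2 * 0.21
= pi * 14 * 3.6 * 0.0036 * 0.21
= 0.1197

Q = 0.1197


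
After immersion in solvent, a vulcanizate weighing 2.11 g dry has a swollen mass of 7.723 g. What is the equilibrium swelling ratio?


Q = W_swollen / W_dry
Q = 7.723 / 2.11
Q = 3.66

Q = 3.66


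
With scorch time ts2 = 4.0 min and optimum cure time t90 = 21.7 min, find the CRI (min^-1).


CRI = 100 / (t90 - ts2)
= 100 / (21.7 - 4.0)
= 100 / 17.7
= 5.65 min^-1

5.65 min^-1


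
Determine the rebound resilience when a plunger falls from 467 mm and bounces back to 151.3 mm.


Resilience = h_rebound / h_drop * 100
= 151.3 / 467 * 100
= 32.4%

32.4%


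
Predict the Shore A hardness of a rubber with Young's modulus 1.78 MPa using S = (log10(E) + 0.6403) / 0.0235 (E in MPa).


log10(E) = 0.0235*S - 0.6403  =>  S = (log10(E) + 0.6403) / 0.0235
log10(1.78) = 0.250420
S = (0.250420 + 0.6403) / 0.0235 = 0.890720 / 0.0235
S = 37.9

Shore A = 37.9


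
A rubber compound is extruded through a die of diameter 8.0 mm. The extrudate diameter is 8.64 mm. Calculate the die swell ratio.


Die swell ratio = D_extrudate / D_die
= 8.64 / 8.0
= 1.08

Die swell = 1.08


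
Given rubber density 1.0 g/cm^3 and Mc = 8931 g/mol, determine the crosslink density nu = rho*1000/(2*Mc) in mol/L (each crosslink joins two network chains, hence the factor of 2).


nu = rho * 1000 / (2 * Mc)
nu = 1.0 * 1000 / (2 * 8931)
nu = 1000.0 / 17862
nu = 0.0560 mol/L

0.0560 mol/L


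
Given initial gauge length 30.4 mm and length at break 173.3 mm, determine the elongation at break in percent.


Elongation = (Lf - L0) / L0 * 100
= (173.3 - 30.4) / 30.4 * 100
= 142.9 / 30.4 * 100
= 470.1%

470.1%


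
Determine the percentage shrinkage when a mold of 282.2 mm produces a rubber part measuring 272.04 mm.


Shrinkage = (mold - part) / mold * 100
= (282.2 - 272.04) / 282.2 * 100
= 10.16 / 282.2 * 100
= 3.6%

3.6%


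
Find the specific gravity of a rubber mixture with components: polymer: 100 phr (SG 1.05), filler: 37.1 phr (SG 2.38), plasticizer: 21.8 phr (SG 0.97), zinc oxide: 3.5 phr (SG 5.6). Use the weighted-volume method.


Sum of weights = 162.4
Volume contributions:
  polymer: 100/1.05 = 95.2381
  filler: 37.1/2.38 = 15.5882
  plasticizer: 21.8/0.97 = 22.4742
  zinc oxide: 3.5/5.6 = 0.6250
Sum of volumes = 133.9256
SG = 162.4 / 133.9256 = 1.213

SG = 1.213


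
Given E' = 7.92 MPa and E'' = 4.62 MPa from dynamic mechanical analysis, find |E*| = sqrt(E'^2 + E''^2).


|E*| = sqrt(E'^2 + E''^2)
= sqrt(7.92^2 + 4.62^2)
= sqrt(62.7264 + 21.3444)
= 9.169 MPa

9.169 MPa


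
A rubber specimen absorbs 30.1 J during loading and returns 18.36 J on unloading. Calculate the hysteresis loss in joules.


Hysteresis loss = loading - unloading
= 30.1 - 18.36
= 11.74 J

11.74 J


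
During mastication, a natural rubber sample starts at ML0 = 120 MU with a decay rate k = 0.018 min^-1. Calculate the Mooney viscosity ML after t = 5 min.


ML = ML0 * exp(-k * t)
ML = 120 * exp(-0.018 * 5)
ML = 120 * 0.9139
ML = 109.67 MU

109.67 MU
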